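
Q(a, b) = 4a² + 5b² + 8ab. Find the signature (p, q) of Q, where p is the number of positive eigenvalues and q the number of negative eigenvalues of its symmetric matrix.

(2, 0)

The symmetric matrix is A = [[4, 4], [4, 5]].
Congruent diagonalization of A (simultaneous row and column reduction) yields pivots 4, 1.
So there are 2 positive pivots.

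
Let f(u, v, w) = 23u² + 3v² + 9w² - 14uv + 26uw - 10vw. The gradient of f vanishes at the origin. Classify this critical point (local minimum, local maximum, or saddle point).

local minimum

The Hessian at the origin is H = [[46, -14, 26], [-14, 6, -10], [26, -10, 18]].
Applying the same elementary operations to the rows and columns of H produces a congruent diagonal matrix with entries 46, 40/23, 4/5.
So there are 3 positive pivots.
H is positive definite, so the origin is a strict local minimum.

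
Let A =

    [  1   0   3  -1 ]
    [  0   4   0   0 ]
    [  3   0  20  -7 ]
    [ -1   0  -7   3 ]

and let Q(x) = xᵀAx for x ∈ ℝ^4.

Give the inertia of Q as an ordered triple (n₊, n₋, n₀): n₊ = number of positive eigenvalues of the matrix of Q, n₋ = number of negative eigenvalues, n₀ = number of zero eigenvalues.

Applying the same elementary operations to the rows and columns of A produces a congruent diagonal matrix with entries 1, 4, 11, 6/11.
That gives 4 positive pivots.

(4, 0, 0)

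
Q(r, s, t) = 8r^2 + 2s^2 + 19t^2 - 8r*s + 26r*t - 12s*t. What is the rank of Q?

The symmetric matrix is A = [[8, -4, 13], [-4, 2, -6], [13, -6, 19]].
Row reduction of A gives 3 nonzero rows, so rank A = 3.

3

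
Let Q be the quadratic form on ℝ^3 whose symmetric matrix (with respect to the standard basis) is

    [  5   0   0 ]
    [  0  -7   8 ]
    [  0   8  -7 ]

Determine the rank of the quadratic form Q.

3

Applying the same elementary operations to the rows and columns of A produces a congruent diagonal matrix with entries 5, -7, 15/7.
Counting signs: 2 positive, 1 negative.
The rank is the number of nonzero pivots: 3.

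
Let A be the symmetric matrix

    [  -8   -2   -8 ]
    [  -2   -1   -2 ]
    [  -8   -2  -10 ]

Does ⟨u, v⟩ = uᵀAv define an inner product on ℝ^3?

no

Leading principal minors: Δ_1 = -8, Δ_2 = 4, Δ_3 = -8.
The signs alternate starting with Δ_1 < 0, so by Sylvester's criterion Q is negative definite.
⟨·,·⟩ is an inner product exactly when A is positive definite.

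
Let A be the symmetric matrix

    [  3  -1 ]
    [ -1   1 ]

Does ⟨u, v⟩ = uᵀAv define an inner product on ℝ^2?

yes

For the 2×2 matrix [[3, -1], [-1, 1]]: det = 3·1 − (-1)² = 2, trace = 4.
det > 0 so both eigenvalues share the sign of the trace; trace = 4 > 0 ⇒ both positive.
⟨·,·⟩ is an inner product exactly when A is positive definite.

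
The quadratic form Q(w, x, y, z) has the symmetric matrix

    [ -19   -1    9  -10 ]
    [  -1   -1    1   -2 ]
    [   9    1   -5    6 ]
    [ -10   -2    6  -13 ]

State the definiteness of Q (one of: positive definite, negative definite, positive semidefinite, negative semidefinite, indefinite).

Symmetric row and column elimination reduces A to a congruent diagonal form with pivots -19, -18/19, -4/9, -5.
Counting signs: 4 negative.
Hence Q is negative definite.

negative definite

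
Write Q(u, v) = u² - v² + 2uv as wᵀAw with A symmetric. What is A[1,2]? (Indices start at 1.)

The coefficient of u·v in Q is 2. For a symmetric A this equals A[1,2] + A[2,1] = 2·A[1,2].
So A[1,2] = 2/2 = 1.

1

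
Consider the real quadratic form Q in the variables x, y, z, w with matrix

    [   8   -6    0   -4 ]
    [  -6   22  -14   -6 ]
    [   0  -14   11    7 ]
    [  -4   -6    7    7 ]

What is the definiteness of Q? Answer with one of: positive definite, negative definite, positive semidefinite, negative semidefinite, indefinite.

indefinite

Congruent diagonalization of A (simultaneous row and column reduction) yields pivots 8, 35/2, -1/5, 4/7.
So there are 3 positive, 1 negative pivots.
Hence Q is indefinite.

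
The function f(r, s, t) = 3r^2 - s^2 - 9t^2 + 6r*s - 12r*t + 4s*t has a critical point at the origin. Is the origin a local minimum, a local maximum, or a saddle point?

The Hessian at the origin is H = [[6, 6, -12], [6, -2, 4], [-12, 4, -18]].
Congruent diagonalization of H (simultaneous row and column reduction) yields pivots 6, -8, -10.
That gives 1 positive, 2 negative pivots.
H is indefinite, so the origin is a saddle point.

saddle point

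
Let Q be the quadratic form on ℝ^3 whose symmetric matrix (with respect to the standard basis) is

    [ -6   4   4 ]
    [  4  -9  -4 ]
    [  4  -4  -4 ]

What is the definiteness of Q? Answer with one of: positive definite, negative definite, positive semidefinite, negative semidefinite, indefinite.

Applying the same elementary operations to the rows and columns of A produces a congruent diagonal matrix with entries -6, -19/3, -20/19.
That gives 3 negative pivots.
Hence Q is negative definite.

negative definite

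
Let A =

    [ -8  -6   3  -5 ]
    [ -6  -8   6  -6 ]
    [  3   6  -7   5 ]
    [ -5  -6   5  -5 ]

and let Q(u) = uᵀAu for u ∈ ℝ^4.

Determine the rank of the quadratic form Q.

Symmetric row and column elimination reduces A to a congruent diagonal form with pivots -8, -7/2, -13/7, -2/13.
Counting signs: 4 negative.
The rank is the number of nonzero pivots: 4.

4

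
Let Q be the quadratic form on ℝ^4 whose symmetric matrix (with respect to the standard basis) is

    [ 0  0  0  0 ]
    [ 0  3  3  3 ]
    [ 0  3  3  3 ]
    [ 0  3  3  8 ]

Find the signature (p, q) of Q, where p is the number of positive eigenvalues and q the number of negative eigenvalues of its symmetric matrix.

Symmetric row and column elimination reduces A to a congruent diagonal form with pivots 0, 3, 0, 5.
Counting signs: 2 positive, 2 zero.

(2, 0)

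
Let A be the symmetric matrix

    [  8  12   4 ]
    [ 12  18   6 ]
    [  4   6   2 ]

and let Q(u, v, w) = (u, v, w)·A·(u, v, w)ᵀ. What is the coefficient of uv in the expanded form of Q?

The coefficient of uv is A[1,2] + A[2,1] = 2·12 = 24.

24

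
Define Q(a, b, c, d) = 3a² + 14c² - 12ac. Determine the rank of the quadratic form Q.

Write A = [[3, 0, -6, 0], [0, 0, 0, 0], [-6, 0, 14, 0], [0, 0, 0, 0]].
Applying the same elementary operations to the rows and columns of A produces a congruent diagonal matrix with entries 3, 0, 2, 0.
That gives 2 positive, 2 zero pivots.
The rank is the number of nonzero pivots: 2.

2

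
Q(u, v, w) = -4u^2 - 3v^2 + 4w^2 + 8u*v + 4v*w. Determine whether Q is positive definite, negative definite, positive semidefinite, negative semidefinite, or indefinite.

indefinite

Write A = [[-4, 4, 0], [4, -3, 2], [0, 2, 4]].
Congruent diagonalization of A (simultaneous row and column reduction) yields pivots -4, 1, 0.
So there are 1 positive, 1 negative, 1 zero pivots.
Hence Q is indefinite.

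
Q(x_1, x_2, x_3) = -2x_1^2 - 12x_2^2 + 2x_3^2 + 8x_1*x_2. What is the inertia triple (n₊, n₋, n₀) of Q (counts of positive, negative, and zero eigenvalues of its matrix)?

The associated matrix is A = [[-2, 4, 0], [4, -12, 0], [0, 0, 2]].
Applying the same elementary operations to the rows and columns of A produces a congruent diagonal matrix with entries -2, -4, 2.
So there are 1 positive, 2 negative pivots.

(1, 2, 0)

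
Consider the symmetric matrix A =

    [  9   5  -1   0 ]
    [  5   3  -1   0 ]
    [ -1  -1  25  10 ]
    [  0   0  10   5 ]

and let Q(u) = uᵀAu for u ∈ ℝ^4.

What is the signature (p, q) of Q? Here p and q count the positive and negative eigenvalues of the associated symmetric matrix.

Row-reducing A symmetrically gives the diagonal entries 9, 2/9, 24, 5/6.
That gives 4 positive pivots.

(4, 0)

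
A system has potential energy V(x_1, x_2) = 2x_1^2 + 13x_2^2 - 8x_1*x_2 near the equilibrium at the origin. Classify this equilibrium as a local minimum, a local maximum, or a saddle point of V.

local minimum

The Hessian at the origin is H = [[4, -8], [-8, 26]].
det H = 4·26 − (-8)² = 40 > 0 and H[1,1] = 4 > 0, so H is positive definite.
Therefore the origin is a local minimum.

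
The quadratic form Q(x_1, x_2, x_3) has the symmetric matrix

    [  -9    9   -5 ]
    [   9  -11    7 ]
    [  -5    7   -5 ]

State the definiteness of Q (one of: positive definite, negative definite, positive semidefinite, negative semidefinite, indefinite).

An LDLᵀ factorisation of A has diagonal entries -9, -2, -2/9.
That gives 3 negative pivots.
Hence Q is negative definite.

negative definite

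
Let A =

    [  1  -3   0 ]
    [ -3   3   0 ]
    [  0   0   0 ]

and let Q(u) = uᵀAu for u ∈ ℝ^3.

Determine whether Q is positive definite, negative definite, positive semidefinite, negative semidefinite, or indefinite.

Applying the same elementary operations to the rows and columns of A produces a congruent diagonal matrix with entries 1, -6, 0.
So there are 1 positive, 1 negative, 1 zero pivots.
Hence Q is indefinite.

indefinite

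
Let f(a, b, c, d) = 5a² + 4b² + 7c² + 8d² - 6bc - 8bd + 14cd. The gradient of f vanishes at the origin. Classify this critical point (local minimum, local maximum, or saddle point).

The Hessian at the origin is H = [[10, 0, 0, 0], [0, 8, -6, -8], [0, -6, 14, 14], [0, -8, 14, 16]].
Row-reducing H symmetrically gives the diagonal entries 10, 8, 19/2, 24/19.
Counting signs: 4 positive.
H is positive definite, so the origin is a strict local minimum.

local minimum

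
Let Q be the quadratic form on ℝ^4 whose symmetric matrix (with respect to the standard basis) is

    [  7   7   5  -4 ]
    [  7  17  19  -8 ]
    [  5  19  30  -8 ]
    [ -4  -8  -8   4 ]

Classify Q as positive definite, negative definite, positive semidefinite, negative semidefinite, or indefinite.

positive definite

Leading principal minors: Δ_1 = 7, Δ_2 = 70, Δ_3 = 478, Δ_4 = 40.
All leading principal minors are positive, so by Sylvester's criterion Q is positive definite.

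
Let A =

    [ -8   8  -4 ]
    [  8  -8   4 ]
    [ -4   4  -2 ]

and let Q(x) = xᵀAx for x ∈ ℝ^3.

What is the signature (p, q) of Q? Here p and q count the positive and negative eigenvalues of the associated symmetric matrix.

Row-reducing A symmetrically gives the diagonal entries -8, 0, 0.
So there are 1 negative, 2 zero pivots.

(0, 1)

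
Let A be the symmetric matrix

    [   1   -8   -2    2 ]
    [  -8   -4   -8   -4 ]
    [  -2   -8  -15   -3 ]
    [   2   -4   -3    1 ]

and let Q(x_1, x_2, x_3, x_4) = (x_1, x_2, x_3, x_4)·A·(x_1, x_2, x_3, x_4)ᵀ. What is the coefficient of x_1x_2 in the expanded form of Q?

The coefficient of x_1x_2 is A[1,2] + A[2,1] = 2·(-8) = -16.

-16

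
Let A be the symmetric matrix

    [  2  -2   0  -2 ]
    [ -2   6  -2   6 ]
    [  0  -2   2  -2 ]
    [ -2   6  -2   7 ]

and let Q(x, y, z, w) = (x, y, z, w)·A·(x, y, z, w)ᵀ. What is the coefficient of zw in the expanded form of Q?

-4

The coefficient of zw is A[3,4] + A[4,3] = 2·(-2) = -4.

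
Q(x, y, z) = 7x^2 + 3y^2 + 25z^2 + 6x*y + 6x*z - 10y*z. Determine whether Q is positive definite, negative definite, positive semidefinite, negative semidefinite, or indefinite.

positive definite

The symmetric matrix of Q is A = [[7, 3, 3], [3, 3, -5], [3, -5, 25]].
Leading principal minors: Δ_1 = 7, Δ_2 = 12, Δ_3 = 8.
All leading principal minors are positive, so by Sylvester's criterion Q is positive definite.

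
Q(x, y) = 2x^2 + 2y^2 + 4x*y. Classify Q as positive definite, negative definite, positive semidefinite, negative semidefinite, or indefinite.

positive semidefinite

The symmetric matrix of Q is [[2, 2], [2, 2]].
For the 2×2 matrix [[2, 2], [2, 2]]: det = 2·2 − (2)² = 0, trace = 4.
det = 0 so one eigenvalue is zero; the form is semidefinite with the sign of the trace.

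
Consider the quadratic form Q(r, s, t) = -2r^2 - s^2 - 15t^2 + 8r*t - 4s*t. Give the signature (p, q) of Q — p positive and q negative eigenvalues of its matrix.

The associated matrix is A = [[-2, 0, 4], [0, -1, -2], [4, -2, -15]].
Row-reducing A symmetrically gives the diagonal entries -2, -1, -3.
So there are 3 negative pivots.

(0, 3)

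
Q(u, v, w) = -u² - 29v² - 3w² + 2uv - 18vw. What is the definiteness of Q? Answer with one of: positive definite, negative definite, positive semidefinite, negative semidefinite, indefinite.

The symmetric matrix of Q is A = [[-1, 1, 0], [1, -29, -9], [0, -9, -3]].
Leading principal minors: Δ_1 = -1, Δ_2 = 28, Δ_3 = -3.
The signs alternate starting with Δ_1 < 0, so by Sylvester's criterion Q is negative definite.

negative definite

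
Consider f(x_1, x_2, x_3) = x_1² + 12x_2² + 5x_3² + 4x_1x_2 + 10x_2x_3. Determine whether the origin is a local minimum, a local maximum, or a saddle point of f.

The Hessian at the origin is H = [[2, 4, 0], [4, 24, 10], [0, 10, 10]].
Applying the same elementary operations to the rows and columns of H produces a congruent diagonal matrix with entries 2, 16, 15/4.
So there are 3 positive pivots.
H is positive definite, so the origin is a strict local minimum.

local minimum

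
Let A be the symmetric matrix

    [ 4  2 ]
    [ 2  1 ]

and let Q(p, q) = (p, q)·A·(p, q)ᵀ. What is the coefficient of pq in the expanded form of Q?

The coefficient of pq is A[1,2] + A[2,1] = 2·2 = 4.

4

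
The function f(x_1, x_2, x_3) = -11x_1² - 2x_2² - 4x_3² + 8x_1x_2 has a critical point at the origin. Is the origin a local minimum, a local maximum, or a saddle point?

The Hessian at the origin is H = [[-22, 8, 0], [8, -4, 0], [0, 0, -8]].
Symmetric row and column elimination reduces H to a congruent diagonal form with pivots -22, -12/11, -8.
Counting signs: 3 negative.
H is negative definite, so the origin is a strict local maximum.

local maximum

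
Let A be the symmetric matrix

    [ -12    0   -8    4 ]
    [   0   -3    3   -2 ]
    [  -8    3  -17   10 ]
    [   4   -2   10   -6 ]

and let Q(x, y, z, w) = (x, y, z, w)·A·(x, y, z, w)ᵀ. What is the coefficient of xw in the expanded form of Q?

8

The coefficient of xw is A[1,4] + A[4,1] = 2·4 = 8.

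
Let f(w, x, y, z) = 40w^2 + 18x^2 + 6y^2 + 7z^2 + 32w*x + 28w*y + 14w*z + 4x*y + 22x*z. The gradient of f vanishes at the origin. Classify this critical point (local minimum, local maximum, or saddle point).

saddle point

The Hessian at the origin is H = [[80, 32, 28, 14], [32, 36, 4, 22], [28, 4, 12, 0], [14, 22, 0, 14]].
An LDLᵀ factorisation of H has diagonal entries 80, 116/5, -1/29, 1.
Counting signs: 3 positive, 1 negative.
H is indefinite, so the origin is a saddle point.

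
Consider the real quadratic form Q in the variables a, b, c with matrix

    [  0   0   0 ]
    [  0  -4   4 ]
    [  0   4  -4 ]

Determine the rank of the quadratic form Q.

Applying the same elementary operations to the rows and columns of A produces a congruent diagonal matrix with entries 0, -4, 0.
That gives 1 negative, 2 zero pivots.
The rank is the number of nonzero pivots: 1.

1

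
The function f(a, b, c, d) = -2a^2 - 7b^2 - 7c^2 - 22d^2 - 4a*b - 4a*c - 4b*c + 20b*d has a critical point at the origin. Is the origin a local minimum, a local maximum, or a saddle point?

local maximum

The Hessian at the origin is H = [[-4, -4, -4, 0], [-4, -14, -4, 20], [-4, -4, -14, 0], [0, 20, 0, -44]].
Row-reducing H symmetrically gives the diagonal entries -4, -10, -10, -4.
Counting signs: 4 negative.
H is negative definite, so the origin is a strict local maximum.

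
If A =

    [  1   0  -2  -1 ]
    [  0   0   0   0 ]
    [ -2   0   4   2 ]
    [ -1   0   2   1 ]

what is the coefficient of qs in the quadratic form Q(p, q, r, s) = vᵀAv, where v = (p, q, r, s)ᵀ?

0

The coefficient of qs is A[2,4] + A[4,2] = 2·0 = 0.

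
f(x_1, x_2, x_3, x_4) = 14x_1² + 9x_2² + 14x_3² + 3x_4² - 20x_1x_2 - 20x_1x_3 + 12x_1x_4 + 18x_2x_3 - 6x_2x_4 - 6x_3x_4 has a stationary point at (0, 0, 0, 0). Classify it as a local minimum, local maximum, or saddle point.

The Hessian at the origin is H = [[28, -20, -20, 12], [-20, 18, 18, -6], [-20, 18, 28, -6], [12, -6, -6, 6]].
Row-reducing H symmetrically gives the diagonal entries 28, 26/7, 10, -12/13.
So there are 3 positive, 1 negative pivots.
H is indefinite, so the origin is a saddle point.

saddle point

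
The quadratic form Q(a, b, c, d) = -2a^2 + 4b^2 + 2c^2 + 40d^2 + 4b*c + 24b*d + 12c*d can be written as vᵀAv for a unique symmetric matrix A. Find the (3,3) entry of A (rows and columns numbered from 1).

The coefficient of c^2 in Q is 2, and that is exactly A[3,3].

2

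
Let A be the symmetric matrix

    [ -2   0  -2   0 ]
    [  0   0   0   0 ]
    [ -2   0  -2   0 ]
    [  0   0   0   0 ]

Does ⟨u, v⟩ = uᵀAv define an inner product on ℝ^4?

Row-reducing A symmetrically gives the diagonal entries -2, 0, 0, 0.
That gives 1 negative, 3 zero pivots.
Hence Q is negative semidefinite.
⟨·,·⟩ is an inner product exactly when A is positive definite.

no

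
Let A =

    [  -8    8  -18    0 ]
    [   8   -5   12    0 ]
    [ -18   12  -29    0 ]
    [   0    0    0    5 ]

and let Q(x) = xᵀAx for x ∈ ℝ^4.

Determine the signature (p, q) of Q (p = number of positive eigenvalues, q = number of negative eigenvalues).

Congruent diagonalization of A (simultaneous row and column reduction) yields pivots -8, 3, -1/2, 5.
That gives 2 positive, 2 negative pivots.

(2, 2)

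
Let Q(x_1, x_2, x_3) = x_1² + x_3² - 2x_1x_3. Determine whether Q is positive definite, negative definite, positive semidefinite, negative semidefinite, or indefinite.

positive semidefinite

The symmetric matrix is A = [[1, 0, -1], [0, 0, 0], [-1, 0, 1]].
Symmetric row and column elimination reduces A to a congruent diagonal form with pivots 1, 0, 0.
So there are 1 positive, 2 zero pivots.
Hence Q is positive semidefinite.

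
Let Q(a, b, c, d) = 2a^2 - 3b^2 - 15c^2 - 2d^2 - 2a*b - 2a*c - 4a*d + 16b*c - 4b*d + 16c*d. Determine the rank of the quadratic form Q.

4

The symmetric matrix is A = [[2, -1, -1, -2], [-1, -3, 8, -2], [-1, 8, -15, 8], [-2, -2, 8, -2]].
Row-reducing A symmetrically gives the diagonal entries 2, -7/2, 4/7, -2.
Counting signs: 2 positive, 2 negative.
The rank is the number of nonzero pivots: 4.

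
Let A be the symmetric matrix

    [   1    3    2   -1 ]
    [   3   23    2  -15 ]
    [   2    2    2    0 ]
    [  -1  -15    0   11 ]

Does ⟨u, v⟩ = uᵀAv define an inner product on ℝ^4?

no

An LDLᵀ factorisation of A has diagonal entries 1, 14, -22/7, 4/11.
That gives 3 positive, 1 negative pivots.
Hence Q is indefinite.
⟨·,·⟩ is an inner product exactly when A is positive definite.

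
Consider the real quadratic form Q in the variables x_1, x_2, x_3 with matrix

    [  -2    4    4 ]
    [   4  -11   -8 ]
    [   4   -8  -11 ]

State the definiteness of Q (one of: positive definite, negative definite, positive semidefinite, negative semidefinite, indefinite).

Row-reducing A symmetrically gives the diagonal entries -2, -3, -3.
That gives 3 negative pivots.
Hence Q is negative definite.

negative definite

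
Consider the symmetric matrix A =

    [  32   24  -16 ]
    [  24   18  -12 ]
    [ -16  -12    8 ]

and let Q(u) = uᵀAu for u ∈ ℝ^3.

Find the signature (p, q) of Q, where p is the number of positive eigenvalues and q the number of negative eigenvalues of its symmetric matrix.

(1, 0)

Congruent diagonalization of A (simultaneous row and column reduction) yields pivots 32, 0, 0.
So there are 1 positive, 2 zero pivots.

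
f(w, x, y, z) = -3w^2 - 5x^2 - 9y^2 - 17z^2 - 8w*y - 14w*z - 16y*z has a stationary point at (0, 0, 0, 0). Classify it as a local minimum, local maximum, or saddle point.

local maximum

The Hessian at the origin is H = [[-6, 0, -8, -14], [0, -10, 0, 0], [-8, 0, -18, -16], [-14, 0, -16, -34]].
Congruent diagonalization of H (simultaneous row and column reduction) yields pivots -6, -10, -22/3, -4/11.
So there are 4 negative pivots.
H is negative definite, so the origin is a strict local maximum.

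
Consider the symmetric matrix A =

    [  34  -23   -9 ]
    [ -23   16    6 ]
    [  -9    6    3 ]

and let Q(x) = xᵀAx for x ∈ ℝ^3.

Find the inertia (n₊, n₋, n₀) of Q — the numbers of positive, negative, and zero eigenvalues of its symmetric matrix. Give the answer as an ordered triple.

(3, 0, 0)

Congruent diagonalization of A (simultaneous row and column reduction) yields pivots 34, 15/34, 3/5.
So there are 3 positive pivots.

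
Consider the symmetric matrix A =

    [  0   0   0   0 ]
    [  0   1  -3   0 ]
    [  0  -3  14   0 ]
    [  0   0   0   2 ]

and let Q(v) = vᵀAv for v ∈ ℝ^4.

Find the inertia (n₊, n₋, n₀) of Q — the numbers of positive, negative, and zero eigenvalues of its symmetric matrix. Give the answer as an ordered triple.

Symmetric row and column elimination reduces A to a congruent diagonal form with pivots 0, 1, 5, 2.
So there are 3 positive, 1 zero pivots.

(3, 0, 1)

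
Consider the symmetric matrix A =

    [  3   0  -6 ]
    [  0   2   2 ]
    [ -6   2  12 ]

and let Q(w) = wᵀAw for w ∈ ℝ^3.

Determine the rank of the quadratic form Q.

Applying the same elementary operations to the rows and columns of A produces a congruent diagonal matrix with entries 3, 2, -2.
Counting signs: 2 positive, 1 negative.
The rank is the number of nonzero pivots: 3.

3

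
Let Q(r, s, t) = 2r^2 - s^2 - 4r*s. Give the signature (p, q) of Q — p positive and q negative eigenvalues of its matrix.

The associated matrix is A = [[2, -2, 0], [-2, -1, 0], [0, 0, 0]].
Congruent diagonalization of A (simultaneous row and column reduction) yields pivots 2, -3, 0.
That gives 1 positive, 1 negative, 1 zero pivots.

(1, 1)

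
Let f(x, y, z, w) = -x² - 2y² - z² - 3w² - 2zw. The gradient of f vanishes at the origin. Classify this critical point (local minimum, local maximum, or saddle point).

The Hessian at the origin is H = [[-2, 0, 0, 0], [0, -4, 0, 0], [0, 0, -2, -2], [0, 0, -2, -6]].
Applying the same elementary operations to the rows and columns of H produces a congruent diagonal matrix with entries -2, -4, -2, -4.
So there are 4 negative pivots.
H is negative definite, so the origin is a strict local maximum.

local maximum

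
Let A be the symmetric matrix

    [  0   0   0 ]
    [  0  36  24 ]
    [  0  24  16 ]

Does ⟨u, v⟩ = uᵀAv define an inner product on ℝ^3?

no

Congruent diagonalization of A (simultaneous row and column reduction) yields pivots 0, 36, 0.
So there are 1 positive, 2 zero pivots.
Hence Q is positive semidefinite.
⟨·,·⟩ is an inner product exactly when A is positive definite.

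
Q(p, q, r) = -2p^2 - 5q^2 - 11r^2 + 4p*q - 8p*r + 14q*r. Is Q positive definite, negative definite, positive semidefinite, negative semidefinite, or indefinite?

The symmetric matrix is A = [[-2, 2, -4], [2, -5, 7], [-4, 7, -11]].
Congruent diagonalization of A (simultaneous row and column reduction) yields pivots -2, -3, 0.
So there are 2 negative, 1 zero pivots.
Hence Q is negative semidefinite.

negative semidefinite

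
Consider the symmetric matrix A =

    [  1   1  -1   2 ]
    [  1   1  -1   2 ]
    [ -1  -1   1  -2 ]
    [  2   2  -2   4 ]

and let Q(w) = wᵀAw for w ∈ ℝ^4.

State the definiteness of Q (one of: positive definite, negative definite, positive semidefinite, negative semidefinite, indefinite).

Symmetric row and column elimination reduces A to a congruent diagonal form with pivots 1, 0, 0, 0.
That gives 1 positive, 3 zero pivots.
Hence Q is positive semidefinite.

positive semidefinite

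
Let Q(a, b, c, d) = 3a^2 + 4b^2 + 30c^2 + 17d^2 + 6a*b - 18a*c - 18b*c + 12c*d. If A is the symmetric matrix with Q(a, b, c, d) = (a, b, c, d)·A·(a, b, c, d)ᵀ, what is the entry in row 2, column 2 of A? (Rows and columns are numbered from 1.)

The coefficient of b^2 in Q is 4, and that is exactly A[2,2].

4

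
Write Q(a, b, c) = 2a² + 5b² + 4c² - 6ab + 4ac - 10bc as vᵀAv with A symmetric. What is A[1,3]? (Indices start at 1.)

2

The coefficient of a·c in Q is 4. For a symmetric A this equals A[1,3] + A[3,1] = 2·A[1,3].
So A[1,3] = 4/2 = 2.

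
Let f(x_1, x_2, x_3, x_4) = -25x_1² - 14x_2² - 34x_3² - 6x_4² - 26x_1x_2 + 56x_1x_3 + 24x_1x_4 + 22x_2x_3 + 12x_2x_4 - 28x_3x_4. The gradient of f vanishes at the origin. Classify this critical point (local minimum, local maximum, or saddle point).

The Hessian at the origin is H = [[-50, -26, 56, 24], [-26, -28, 22, 12], [56, 22, -68, -28], [24, 12, -28, -12]].
Symmetric row and column elimination reduces H to a congruent diagonal form with pivots -50, -362/25, -322/181, -4/161.
That gives 4 negative pivots.
H is negative definite, so the origin is a strict local maximum.

local maximum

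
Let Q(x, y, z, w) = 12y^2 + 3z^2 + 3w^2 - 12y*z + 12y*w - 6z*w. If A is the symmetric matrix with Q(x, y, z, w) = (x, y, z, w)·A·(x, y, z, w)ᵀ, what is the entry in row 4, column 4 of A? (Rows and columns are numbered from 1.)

The coefficient of w^2 in Q is 3, and that is exactly A[4,4].

3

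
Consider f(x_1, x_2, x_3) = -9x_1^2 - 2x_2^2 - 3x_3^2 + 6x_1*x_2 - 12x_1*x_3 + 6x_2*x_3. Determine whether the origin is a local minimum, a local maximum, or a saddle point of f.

saddle point

The Hessian at the origin is H = [[-18, 6, -12], [6, -4, 6], [-12, 6, -6]].
Congruent diagonalization of H (simultaneous row and column reduction) yields pivots -18, -2, 4.
Counting signs: 1 positive, 2 negative.
H is indefinite, so the origin is a saddle point.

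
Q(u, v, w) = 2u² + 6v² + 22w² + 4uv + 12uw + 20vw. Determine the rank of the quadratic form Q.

The associated matrix is A = [[2, 2, 6], [2, 6, 10], [6, 10, 22]].
Row-reducing A symmetrically gives the diagonal entries 2, 4, 0.
That gives 2 positive, 1 zero pivots.
The rank is the number of nonzero pivots: 2.

2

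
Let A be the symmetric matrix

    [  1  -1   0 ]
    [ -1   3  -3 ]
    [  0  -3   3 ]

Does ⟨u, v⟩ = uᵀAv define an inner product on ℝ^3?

Congruent diagonalization of A (simultaneous row and column reduction) yields pivots 1, 2, -3/2.
So there are 2 positive, 1 negative pivots.
Hence Q is indefinite.
⟨·,·⟩ is an inner product exactly when A is positive definite.

no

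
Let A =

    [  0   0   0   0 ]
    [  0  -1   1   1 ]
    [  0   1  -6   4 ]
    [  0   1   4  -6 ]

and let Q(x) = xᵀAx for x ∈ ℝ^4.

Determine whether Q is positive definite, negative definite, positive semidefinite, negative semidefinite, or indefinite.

negative semidefinite

Row-reducing A symmetrically gives the diagonal entries 0, -1, -5, 0.
So there are 2 negative, 2 zero pivots.
Hence Q is negative semidefinite.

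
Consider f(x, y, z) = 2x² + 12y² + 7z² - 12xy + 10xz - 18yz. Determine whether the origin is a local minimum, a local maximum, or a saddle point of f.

The Hessian at the origin is H = [[4, -12, 10], [-12, 24, -18], [10, -18, 14]].
Applying the same elementary operations to the rows and columns of H produces a congruent diagonal matrix with entries 4, -12, 1.
Counting signs: 2 positive, 1 negative.
H is indefinite, so the origin is a saddle point.

saddle point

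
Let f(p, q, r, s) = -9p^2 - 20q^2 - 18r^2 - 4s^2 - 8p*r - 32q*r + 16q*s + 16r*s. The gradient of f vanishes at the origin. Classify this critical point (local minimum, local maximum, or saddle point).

local maximum

The Hessian at the origin is H = [[-18, 0, -8, 0], [0, -40, -32, 16], [-8, -32, -36, 16], [0, 16, 16, -8]].
Applying the same elementary operations to the rows and columns of H produces a congruent diagonal matrix with entries -18, -40, -308/45, -8/77.
Counting signs: 4 negative.
H is negative definite, so the origin is a strict local maximum.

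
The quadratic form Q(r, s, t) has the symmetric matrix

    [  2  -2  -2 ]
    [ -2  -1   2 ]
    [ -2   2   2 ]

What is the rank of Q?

Row-reducing A symmetrically gives the diagonal entries 2, -3, 0.
So there are 1 positive, 1 negative, 1 zero pivots.
The rank is the number of nonzero pivots: 2.

2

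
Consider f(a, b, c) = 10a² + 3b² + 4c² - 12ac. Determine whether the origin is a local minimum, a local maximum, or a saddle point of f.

local minimum

The Hessian at the origin is H = [[20, 0, -12], [0, 6, 0], [-12, 0, 8]].
Applying the same elementary operations to the rows and columns of H produces a congruent diagonal matrix with entries 20, 6, 4/5.
That gives 3 positive pivots.
H is positive definite, so the origin is a strict local minimum.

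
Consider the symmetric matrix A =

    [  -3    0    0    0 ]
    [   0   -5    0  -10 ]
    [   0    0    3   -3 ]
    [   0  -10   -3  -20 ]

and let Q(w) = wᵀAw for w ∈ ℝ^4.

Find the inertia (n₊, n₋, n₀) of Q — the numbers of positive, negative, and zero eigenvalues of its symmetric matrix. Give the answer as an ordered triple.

(1, 3, 0)

Row-reducing A symmetrically gives the diagonal entries -3, -5, 3, -3.
That gives 1 positive, 3 negative pivots.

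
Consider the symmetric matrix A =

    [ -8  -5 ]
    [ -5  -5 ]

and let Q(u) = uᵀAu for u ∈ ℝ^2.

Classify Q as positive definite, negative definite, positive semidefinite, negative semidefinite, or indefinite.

negative definite

Row-reducing A symmetrically gives the diagonal entries -8, -15/8.
So there are 2 negative pivots.
Hence Q is negative definite.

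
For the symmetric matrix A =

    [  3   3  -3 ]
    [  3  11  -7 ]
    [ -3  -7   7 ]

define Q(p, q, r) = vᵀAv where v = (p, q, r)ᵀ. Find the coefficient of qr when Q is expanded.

The coefficient of qr is A[2,3] + A[3,2] = 2·(-7) = -14.

-14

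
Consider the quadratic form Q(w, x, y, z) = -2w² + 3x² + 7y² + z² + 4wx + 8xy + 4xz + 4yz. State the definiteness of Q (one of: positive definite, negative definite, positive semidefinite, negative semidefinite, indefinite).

indefinite

The symmetric matrix is A = [[-2, 2, 0, 0], [2, 3, 4, 2], [0, 4, 7, 2], [0, 2, 2, 1]].
Applying the same elementary operations to the rows and columns of A produces a congruent diagonal matrix with entries -2, 5, 19/5, 3/19.
That gives 3 positive, 1 negative pivots.
Hence Q is indefinite.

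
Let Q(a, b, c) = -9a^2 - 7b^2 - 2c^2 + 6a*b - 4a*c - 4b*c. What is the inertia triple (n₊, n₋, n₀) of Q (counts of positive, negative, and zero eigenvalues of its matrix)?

(0, 3, 0)

The symmetric matrix is A = [[-9, 3, -2], [3, -7, -2], [-2, -2, -2]].
An LDLᵀ factorisation of A has diagonal entries -9, -6, -10/27.
That gives 3 negative pivots.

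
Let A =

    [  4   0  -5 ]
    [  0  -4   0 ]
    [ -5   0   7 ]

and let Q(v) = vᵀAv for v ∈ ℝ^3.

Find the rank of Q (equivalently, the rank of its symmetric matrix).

3

Congruent diagonalization of A (simultaneous row and column reduction) yields pivots 4, -4, 3/4.
Counting signs: 2 positive, 1 negative.
The rank is the number of nonzero pivots: 3.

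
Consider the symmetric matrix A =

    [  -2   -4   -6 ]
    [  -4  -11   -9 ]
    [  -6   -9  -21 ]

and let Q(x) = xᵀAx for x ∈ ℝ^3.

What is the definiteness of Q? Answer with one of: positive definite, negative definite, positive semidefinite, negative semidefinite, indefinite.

Applying the same elementary operations to the rows and columns of A produces a congruent diagonal matrix with entries -2, -3, 0.
That gives 2 negative, 1 zero pivots.
Hence Q is negative semidefinite.

negative semidefinite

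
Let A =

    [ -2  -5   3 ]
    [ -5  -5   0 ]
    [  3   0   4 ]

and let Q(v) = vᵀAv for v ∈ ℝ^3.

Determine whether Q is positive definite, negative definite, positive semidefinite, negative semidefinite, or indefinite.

Row-reducing A symmetrically gives the diagonal entries -2, 15/2, 1.
That gives 2 positive, 1 negative pivots.
Hence Q is indefinite.

indefinite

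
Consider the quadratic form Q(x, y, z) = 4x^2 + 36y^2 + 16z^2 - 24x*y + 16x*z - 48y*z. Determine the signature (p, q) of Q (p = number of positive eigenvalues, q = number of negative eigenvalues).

(1, 0)

The associated matrix is A = [[4, -12, 8], [-12, 36, -24], [8, -24, 16]].
Applying the same elementary operations to the rows and columns of A produces a congruent diagonal matrix with entries 4, 0, 0.
That gives 1 positive, 2 zero pivots.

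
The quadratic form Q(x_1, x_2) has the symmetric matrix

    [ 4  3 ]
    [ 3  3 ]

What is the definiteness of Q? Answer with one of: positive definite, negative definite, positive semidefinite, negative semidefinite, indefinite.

For the 2×2 matrix [[4, 3], [3, 3]]: det = 4·3 − (3)² = 3, trace = 7.
det > 0 so both eigenvalues share the sign of the trace; trace = 7 > 0 ⇒ both positive.

positive definite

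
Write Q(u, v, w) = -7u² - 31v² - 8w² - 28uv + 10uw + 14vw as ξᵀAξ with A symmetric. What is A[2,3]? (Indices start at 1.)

7

The coefficient of v·w in Q is 14. For a symmetric A this equals A[2,3] + A[3,2] = 2·A[2,3].
So A[2,3] = 14/2 = 7.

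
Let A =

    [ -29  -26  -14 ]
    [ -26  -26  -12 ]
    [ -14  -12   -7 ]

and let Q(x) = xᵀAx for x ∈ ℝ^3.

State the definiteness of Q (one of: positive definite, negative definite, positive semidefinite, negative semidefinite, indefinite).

negative definite

Leading principal minors: Δ_1 = -29, Δ_2 = 78, Δ_3 = -10.
The signs alternate starting with Δ_1 < 0, so by Sylvester's criterion Q is negative definite.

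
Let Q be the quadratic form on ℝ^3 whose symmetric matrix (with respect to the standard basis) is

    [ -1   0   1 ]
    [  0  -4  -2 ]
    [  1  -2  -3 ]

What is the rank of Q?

Symmetric row and column elimination reduces A to a congruent diagonal form with pivots -1, -4, -1.
That gives 3 negative pivots.
The rank is the number of nonzero pivots: 3.

3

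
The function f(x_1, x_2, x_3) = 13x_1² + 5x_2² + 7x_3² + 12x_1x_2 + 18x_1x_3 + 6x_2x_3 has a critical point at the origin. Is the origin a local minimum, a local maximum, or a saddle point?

The Hessian at the origin is H = [[26, 12, 18], [12, 10, 6], [18, 6, 14]].
Symmetric row and column elimination reduces H to a congruent diagonal form with pivots 26, 58/13, 10/29.
So there are 3 positive pivots.
H is positive definite, so the origin is a strict local minimum.

local minimum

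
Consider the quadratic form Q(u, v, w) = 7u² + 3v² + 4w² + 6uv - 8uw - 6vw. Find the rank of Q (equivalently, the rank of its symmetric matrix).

3

The symmetric matrix is A = [[7, 3, -4], [3, 3, -3], [-4, -3, 4]].
Symmetric row and column elimination reduces A to a congruent diagonal form with pivots 7, 12/7, 3/4.
So there are 3 positive pivots.
The rank is the number of nonzero pivots: 3.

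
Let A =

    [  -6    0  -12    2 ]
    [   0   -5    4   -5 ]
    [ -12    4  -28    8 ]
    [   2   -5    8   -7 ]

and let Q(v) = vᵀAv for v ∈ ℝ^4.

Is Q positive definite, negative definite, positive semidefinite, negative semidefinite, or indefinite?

negative definite

Leading principal minors: Δ_1 = -6, Δ_2 = 30, Δ_3 = -24, Δ_4 = 32.
The signs alternate starting with Δ_1 < 0, so by Sylvester's criterion Q is negative definite.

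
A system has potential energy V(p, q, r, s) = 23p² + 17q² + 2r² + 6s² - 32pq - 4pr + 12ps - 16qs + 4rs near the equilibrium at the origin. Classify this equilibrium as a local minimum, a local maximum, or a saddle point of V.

local minimum

The Hessian at the origin is H = [[46, -32, -4, 12], [-32, 34, 0, -16], [-4, 0, 4, 4], [12, -16, 4, 12]].
Symmetric row and column elimination reduces H to a congruent diagonal form with pivots 46, 270/23, 404/135, 40/101.
That gives 4 positive pivots.
H is positive definite, so the origin is a strict local minimum.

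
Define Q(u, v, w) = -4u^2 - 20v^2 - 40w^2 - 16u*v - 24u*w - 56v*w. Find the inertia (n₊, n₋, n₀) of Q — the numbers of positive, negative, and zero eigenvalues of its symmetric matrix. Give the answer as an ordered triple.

The symmetric matrix is A = [[-4, -8, -12], [-8, -20, -28], [-12, -28, -40]].
Applying the same elementary operations to the rows and columns of A produces a congruent diagonal matrix with entries -4, -4, 0.
Counting signs: 2 negative, 1 zero.

(0, 2, 1)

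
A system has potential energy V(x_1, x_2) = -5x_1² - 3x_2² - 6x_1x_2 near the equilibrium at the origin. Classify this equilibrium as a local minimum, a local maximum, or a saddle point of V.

local maximum

The Hessian at the origin is H = [[-10, -6], [-6, -6]].
det H = -10·-6 − (-6)² = 24 > 0 and H[1,1] = -10 < 0, so H is negative definite.
Therefore the origin is a local maximum.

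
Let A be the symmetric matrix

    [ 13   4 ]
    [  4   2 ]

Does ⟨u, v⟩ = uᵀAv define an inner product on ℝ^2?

For the 2×2 matrix [[13, 4], [4, 2]]: det = 13·2 − (4)² = 10, trace = 15.
det > 0 so both eigenvalues share the sign of the trace; trace = 15 > 0 ⇒ both positive.
⟨·,·⟩ is an inner product exactly when A is positive definite.

yes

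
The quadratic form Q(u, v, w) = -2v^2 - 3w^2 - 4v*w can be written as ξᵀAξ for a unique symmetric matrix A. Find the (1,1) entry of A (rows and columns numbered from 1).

0

The coefficient of u^2 in Q is 0, and that is exactly A[1,1].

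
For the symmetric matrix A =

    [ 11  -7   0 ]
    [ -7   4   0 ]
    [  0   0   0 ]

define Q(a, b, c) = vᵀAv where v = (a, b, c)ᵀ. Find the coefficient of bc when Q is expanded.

0

The coefficient of bc is A[2,3] + A[3,2] = 2·0 = 0.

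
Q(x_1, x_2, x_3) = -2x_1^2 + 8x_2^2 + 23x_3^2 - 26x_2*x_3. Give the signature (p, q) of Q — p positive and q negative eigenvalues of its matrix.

(2, 1)

Write A = [[-2, 0, 0], [0, 8, -13], [0, -13, 23]].
Congruent diagonalization of A (simultaneous row and column reduction) yields pivots -2, 8, 15/8.
So there are 2 positive, 1 negative pivots.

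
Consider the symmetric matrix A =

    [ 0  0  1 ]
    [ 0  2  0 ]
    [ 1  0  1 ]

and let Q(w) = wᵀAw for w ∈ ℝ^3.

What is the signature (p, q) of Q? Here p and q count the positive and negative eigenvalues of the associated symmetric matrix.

By Sylvester's law of inertia any congruent diagonalization of A has 2 positive, 1 negative and 0 zero entries.

(2, 1)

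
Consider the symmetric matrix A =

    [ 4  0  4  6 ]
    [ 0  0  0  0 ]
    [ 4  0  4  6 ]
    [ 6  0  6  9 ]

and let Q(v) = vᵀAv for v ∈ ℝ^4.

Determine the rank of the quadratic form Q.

1

Row-reducing A symmetrically gives the diagonal entries 4, 0, 0, 0.
So there are 1 positive, 3 zero pivots.
The rank is the number of nonzero pivots: 1.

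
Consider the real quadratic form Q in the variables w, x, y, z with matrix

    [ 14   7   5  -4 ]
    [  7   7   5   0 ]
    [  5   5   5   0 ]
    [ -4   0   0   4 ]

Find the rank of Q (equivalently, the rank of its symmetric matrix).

4

An LDLᵀ factorisation of A has diagonal entries 14, 7/2, 10/7, 12/7.
So there are 4 positive pivots.
The rank is the number of nonzero pivots: 4.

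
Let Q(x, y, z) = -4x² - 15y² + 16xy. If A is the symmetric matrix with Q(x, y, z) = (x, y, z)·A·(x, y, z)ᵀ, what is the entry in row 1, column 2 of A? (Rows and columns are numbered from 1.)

The coefficient of x·y in Q is 16. For a symmetric A this equals A[1,2] + A[2,1] = 2·A[1,2].
So A[1,2] = 16/2 = 8.

8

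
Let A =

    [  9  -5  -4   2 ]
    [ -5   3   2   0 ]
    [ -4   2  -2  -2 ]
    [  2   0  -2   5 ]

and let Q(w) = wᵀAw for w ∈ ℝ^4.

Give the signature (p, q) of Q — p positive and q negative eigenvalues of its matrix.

Symmetric row and column elimination reduces A to a congruent diagonal form with pivots 9, 2/9, -4, -1.
Counting signs: 2 positive, 2 negative.

(2, 2)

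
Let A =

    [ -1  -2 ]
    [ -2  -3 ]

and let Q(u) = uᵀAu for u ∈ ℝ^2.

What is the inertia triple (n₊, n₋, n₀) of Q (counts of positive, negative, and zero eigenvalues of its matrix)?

(1, 1, 0)

An LDLᵀ factorisation of A has diagonal entries -1, 1.
So there are 1 positive, 1 negative pivots.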